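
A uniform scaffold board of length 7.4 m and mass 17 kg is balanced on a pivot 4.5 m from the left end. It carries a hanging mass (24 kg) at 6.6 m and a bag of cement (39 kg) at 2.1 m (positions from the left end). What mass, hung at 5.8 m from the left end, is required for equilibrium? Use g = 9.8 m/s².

Take moments about the pivot (at 4.5 m from the left end).
Beam weight: 17 × 9.8 = 166.6 N down at 3.7 m → arm 0.8 m, τ = 166.6 × 0.8 = 133.3 N·m counterclockwise.
Hanging mass: 24 × 9.8 = 235.2 N down at 6.6 m → arm 2.1 m, τ = 235.2 × 2.1 = 493.9 N·m clockwise.
Bag of cement: 39 × 9.8 = 382.2 N down at 2.1 m → arm 2.4 m, τ = 382.2 × 2.4 = 917.3 N·m counterclockwise.
Net moment of known loads = 556.7 N·m counterclockwise.
An unknown mass m at 5.8 m has arm 1.3 m; its moment is m·g·1.3 clockwise.
Στ = 0 ⇒ m × 9.8 × 1.3 = 556.7 ⇒ m = 556.7 / (9.8 × 1.3) = 43.7 kg.

m ≈ 43.7 kg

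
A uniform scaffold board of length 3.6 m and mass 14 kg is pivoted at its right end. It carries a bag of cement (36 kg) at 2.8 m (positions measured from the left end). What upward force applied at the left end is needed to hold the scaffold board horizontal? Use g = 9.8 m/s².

Choose the right end as the axis so the unknown pivot reaction has zero arm there.
Beam weight: 14 × 9.8 = 137.2 N down at 1.8 m → arm 1.8 m, τ = 137.2 × 1.8 = 247 N·m counterclockwise.
Bag of cement: 36 × 9.8 = 352.8 N down at 2.8 m → arm 0.8 m, τ = 352.8 × 0.8 = 282.2 N·m counterclockwise.
Net moment of the loads = 529.2 N·m counterclockwise.
The upward force F acts at the left end, arm 3.6 m, giving F × 3.6 clockwise.
For rotational equilibrium, F × 3.6 = 529.2, so F = 529.2 / 3.6 = 147 N.

F ≈ 147 N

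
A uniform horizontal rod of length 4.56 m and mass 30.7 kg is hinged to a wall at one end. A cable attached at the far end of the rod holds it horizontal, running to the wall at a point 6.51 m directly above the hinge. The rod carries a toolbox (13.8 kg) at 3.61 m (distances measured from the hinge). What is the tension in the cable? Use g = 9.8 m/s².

T ≈ 314 N

Take moments about the hinge.
Beam weight: 30.7 × 9.8 = 300.9 N down at 2.28 m → arm 2.28 m, τ = 300.9 × 2.28 = 686.1 N·m clockwise.
Toolbox: 13.8 × 9.8 = 135.2 N down at 3.61 m → arm 3.61 m, τ = 135.2 × 3.61 = 488.1 N·m clockwise.
Total clockwise load moment = 1174 N·m.
The cable tension T acts at 4.56 m; only its component perpendicular to the rod, T sinθ, produces torque. sinθ = h/√(h²+d²) = 6.51/√(6.51²+4.56²) = 0.8191.
Στ = 0 ⇒ T × 4.56 × 0.8191 = 1174 ⇒ T = 1174 / 3.735 = 314 N.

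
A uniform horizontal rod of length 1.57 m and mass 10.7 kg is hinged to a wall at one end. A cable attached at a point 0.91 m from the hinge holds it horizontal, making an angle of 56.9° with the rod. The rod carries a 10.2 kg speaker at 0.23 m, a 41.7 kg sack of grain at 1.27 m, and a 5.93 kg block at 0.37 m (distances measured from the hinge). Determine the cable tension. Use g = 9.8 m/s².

T ≈ 847 N

Take moments about the hinge.
Beam weight: 10.7 × 9.8 = 104.9 N down at 0.785 m → arm 0.785 m, τ = 104.9 × 0.785 = 82.35 N·m clockwise.
Speaker: 10.2 × 9.8 = 99.96 N down at 0.23 m → arm 0.23 m, τ = 99.96 × 0.23 = 22.99 N·m clockwise.
Sack of grain: 41.7 × 9.8 = 408.7 N down at 1.27 m → arm 1.27 m, τ = 408.7 × 1.27 = 519 N·m clockwise.
Block: 5.93 × 9.8 = 58.11 N down at 0.37 m → arm 0.37 m, τ = 58.11 × 0.37 = 21.5 N·m clockwise.
Total clockwise load moment = 645.8 N·m.
The cable tension T acts at 0.91 m; only its component perpendicular to the rod, T sinθ, produces torque. sin 56.9° = 0.8377.
Στ = 0 ⇒ T × 0.91 × 0.8377 = 645.8 ⇒ T = 645.8 / 0.7623 = 847 N.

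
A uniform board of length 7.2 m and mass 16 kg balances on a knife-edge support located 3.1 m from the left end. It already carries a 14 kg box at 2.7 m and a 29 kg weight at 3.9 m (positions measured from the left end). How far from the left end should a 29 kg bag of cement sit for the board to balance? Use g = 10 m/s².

x ≈ 2.22 m from the left end

Choose the knife-edge support (at 3.1 m from the left end) as the axis so the support reaction has zero arm there.
Beam weight: 16 × 10 = 160 N down at 3.6 m → arm 0.5 m, τ = 160 × 0.5 = 80 N·m clockwise.
Box: 14 × 10 = 140 N down at 2.7 m → arm 0.4 m, τ = 140 × 0.4 = 56 N·m counterclockwise.
Weight: 29 × 10 = 290 N down at 3.9 m → arm 0.8 m, τ = 290 × 0.8 = 232 N·m clockwise.
Net moment of existing loads = 256 N·m clockwise.
The bag of cement weighs 29 × 10 = 290 N and must supply an equal counterclockwise moment, so its lever arm about the knife-edge support is 256 / 290 = 0.883 m.
That puts it at 3.1 − 0.883 = 2.22 m from the left end.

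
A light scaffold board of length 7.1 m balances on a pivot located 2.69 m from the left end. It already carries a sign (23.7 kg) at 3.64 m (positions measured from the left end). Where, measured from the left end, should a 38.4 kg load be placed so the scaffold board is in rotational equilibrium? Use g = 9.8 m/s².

Sum moments about the pivot (at 2.69 m from the left end) (the support reaction has zero arm there).
Sign: 23.7 × 9.8 = 232.3 N down at 3.64 m → arm 0.95 m, τ = 232.3 × 0.95 = 220.7 N·m clockwise.
Net moment of existing loads = 220.7 N·m clockwise.
The load weighs 38.4 × 9.8 = 376.3 N and must supply an equal counterclockwise moment, so its lever arm about the pivot is 220.7 / 376.3 = 0.587 m.
That puts it at 2.69 − 0.587 = 2.1 m from the left end.

x ≈ 2.1 m from the left end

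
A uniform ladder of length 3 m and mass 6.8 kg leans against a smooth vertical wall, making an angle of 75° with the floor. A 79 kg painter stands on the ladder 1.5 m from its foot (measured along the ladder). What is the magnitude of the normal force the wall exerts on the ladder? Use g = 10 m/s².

Taking torques about the foot of the ladder:
Ladder weight 6.8×10 = 68 N acts at 1.5 m along the ladder; its horizontal arm is 1.5·cos75° = 0.3882 m → τ = 26.4 N·m clockwise.
Painter: 79×10 = 790 N at 1.5 m → arm 0.3882 m → τ = 306.7 N·m clockwise.
Wall normal N acts horizontally at the top; its moment arm is the height L sinθ = 3·sin75° = 2.898 m, counterclockwise.
Setting net torque to zero: N × 2.898 = 333.1 → N = 115 N.

N_wall ≈ 115 N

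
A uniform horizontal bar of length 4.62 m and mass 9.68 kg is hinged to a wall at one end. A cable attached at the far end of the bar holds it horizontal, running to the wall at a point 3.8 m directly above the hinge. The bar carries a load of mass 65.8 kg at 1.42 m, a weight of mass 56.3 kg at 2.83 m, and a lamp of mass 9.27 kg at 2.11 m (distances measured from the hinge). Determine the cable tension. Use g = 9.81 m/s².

Sum moments about the hinge (the unknown hinge reaction has zero arm there).
Beam weight: 9.68 × 9.81 = 94.96 N down at 2.31 m → arm 2.31 m, τ = 94.96 × 2.31 = 219.4 N·m clockwise.
Load: 65.8 × 9.81 = 645.5 N down at 1.42 m → arm 1.42 m, τ = 645.5 × 1.42 = 916.6 N·m clockwise.
Weight: 56.3 × 9.81 = 552.3 N down at 2.83 m → arm 2.83 m, τ = 552.3 × 2.83 = 1563 N·m clockwise.
Lamp: 9.27 × 9.81 = 90.94 N down at 2.11 m → arm 2.11 m, τ = 90.94 × 2.11 = 191.9 N·m clockwise.
Total clockwise load moment = 2891 N·m.
The cable tension T acts at 4.62 m; only its component perpendicular to the bar, T sinθ, produces torque. sinθ = h/√(h²+d²) = 3.8/√(3.8²+4.62²) = 0.6352.
Balancing moments: T × 4.62 × 0.6352 = 2891, giving T = 2891 / 2.935 = 985 N.

T ≈ 985 N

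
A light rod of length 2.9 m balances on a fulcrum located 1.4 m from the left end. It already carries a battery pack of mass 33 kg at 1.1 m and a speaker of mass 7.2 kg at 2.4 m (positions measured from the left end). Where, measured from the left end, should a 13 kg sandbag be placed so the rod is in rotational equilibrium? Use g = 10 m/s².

Take moments about the fulcrum (at 1.4 m from the left end).
Battery pack: 33 × 10 = 330 N down at 1.1 m → arm 0.3 m, τ = 330 × 0.3 = 99 N·m counterclockwise.
Speaker: 7.2 × 10 = 72 N down at 2.4 m → arm 1 m, τ = 72 × 1 = 72 N·m clockwise.
Net moment of existing loads = 27 N·m counterclockwise.
The sandbag weighs 13 × 10 = 130 N and must supply an equal clockwise moment, so its lever arm about the fulcrum is 27 / 130 = 0.208 m.
That puts it at 1.4 + 0.208 = 1.61 m from the left end.

x ≈ 1.61 m from the left end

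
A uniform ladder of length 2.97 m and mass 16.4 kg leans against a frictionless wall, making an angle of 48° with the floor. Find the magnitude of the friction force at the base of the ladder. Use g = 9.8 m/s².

f ≈ 72.4 N

About the foot of the ladder:
Ladder weight 16.4×9.8 = 160.7 N acts at 1.485 m along the ladder; its horizontal arm is 1.485·cos48° = 0.9937 m → τ = 159.7 N·m clockwise.
Wall normal N acts horizontally at the top; its moment arm is the height L sinθ = 2.97·sin48° = 2.207 m, counterclockwise.
For rotational equilibrium, N × 2.207 = 159.7, so N = 72.4 N.
ΣFx = 0: friction at the foot balances the wall's push, so f = N_wall = 72.4 N.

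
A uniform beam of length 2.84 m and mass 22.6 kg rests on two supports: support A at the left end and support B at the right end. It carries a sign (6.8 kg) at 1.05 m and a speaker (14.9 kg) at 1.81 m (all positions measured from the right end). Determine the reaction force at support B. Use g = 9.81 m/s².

R_B ≈ 206 N

Take moments about support A.
Beam weight: 22.6 × 9.81 = 221.7 N down at 1.42 m → arm 1.42 m, τ = 221.7 × 1.42 = 314.8 N·m clockwise.
Sign: 6.8 × 9.81 = 66.71 N down at 1.05 m → arm 1.79 m, τ = 66.71 × 1.79 = 119.4 N·m clockwise.
Speaker: 14.9 × 9.81 = 146.2 N down at 1.81 m → arm 1.03 m, τ = 146.2 × 1.03 = 150.6 N·m clockwise.
Net load moment about support A = 584.8 N·m clockwise.
Reaction R at support B is upward at 0 m, arm 2.84 m → moment R × 2.84 counterclockwise.
For rotational equilibrium, R × 2.84 = 584.8, so R = 206 N.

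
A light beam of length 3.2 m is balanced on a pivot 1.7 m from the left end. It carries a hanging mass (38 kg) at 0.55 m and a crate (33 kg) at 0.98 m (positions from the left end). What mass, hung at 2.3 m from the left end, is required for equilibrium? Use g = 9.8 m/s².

About the pivot (at 1.7 m from the left end):
Hanging mass: 38 × 9.8 = 372.4 N down at 0.55 m → arm 1.15 m, τ = 372.4 × 1.15 = 428.3 N·m counterclockwise.
Crate: 33 × 9.8 = 323.4 N down at 0.98 m → arm 0.72 m, τ = 323.4 × 0.72 = 232.8 N·m counterclockwise.
Net moment of known loads = 661.1 N·m counterclockwise.
An unknown mass m at 2.3 m has arm 0.6 m; its moment is m·g·0.6 clockwise.
Balancing moments: m × 9.8 × 0.6 = 661.1, giving m = 661.1 / (9.8 × 0.6) = 112 kg.

m ≈ 112 kg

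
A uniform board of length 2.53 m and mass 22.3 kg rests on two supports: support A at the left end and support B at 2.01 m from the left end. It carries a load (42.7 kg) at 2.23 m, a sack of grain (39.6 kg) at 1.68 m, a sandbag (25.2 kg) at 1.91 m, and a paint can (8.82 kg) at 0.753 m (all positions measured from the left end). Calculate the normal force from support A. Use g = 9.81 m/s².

R_A ≈ 165 N

Choose support B as the axis so its reaction then has zero moment arm.
Beam weight: 22.3 × 9.81 = 218.8 N down at 1.265 m → arm 0.745 m, τ = 218.8 × 0.745 = 163 N·m counterclockwise.
Load: 42.7 × 9.81 = 418.9 N down at 2.23 m → arm 0.22 m, τ = 418.9 × 0.22 = 92.16 N·m clockwise.
Sack of grain: 39.6 × 9.81 = 388.5 N down at 1.68 m → arm 0.33 m, τ = 388.5 × 0.33 = 128.2 N·m counterclockwise.
Sandbag: 25.2 × 9.81 = 247.2 N down at 1.91 m → arm 0.1 m, τ = 247.2 × 0.1 = 24.72 N·m counterclockwise.
Paint can: 8.82 × 9.81 = 86.52 N down at 0.753 m → arm 1.257 m, τ = 86.52 × 1.257 = 108.8 N·m counterclockwise.
Net load moment about support B = 332.6 N·m counterclockwise.
Reaction R at support A is upward at 0 m, arm 2.01 m → moment R × 2.01 clockwise.
For rotational equilibrium, R × 2.01 = 332.6, so R = 165 N.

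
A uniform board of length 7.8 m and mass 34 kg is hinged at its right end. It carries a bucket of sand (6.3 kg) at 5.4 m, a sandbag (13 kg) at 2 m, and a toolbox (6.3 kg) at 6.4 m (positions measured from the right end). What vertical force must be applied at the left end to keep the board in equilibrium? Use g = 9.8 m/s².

Taking torques about the right end:
Beam weight: 34 × 9.8 = 333.2 N down at 3.9 m → arm 3.9 m, τ = 333.2 × 3.9 = 1299 N·m counterclockwise.
Bucket of sand: 6.3 × 9.8 = 61.74 N down at 5.4 m → arm 5.4 m, τ = 61.74 × 5.4 = 333.4 N·m counterclockwise.
Sandbag: 13 × 9.8 = 127.4 N down at 2 m → arm 2 m, τ = 127.4 × 2 = 254.8 N·m counterclockwise.
Toolbox: 6.3 × 9.8 = 61.74 N down at 6.4 m → arm 6.4 m, τ = 61.74 × 6.4 = 395.1 N·m counterclockwise.
Net moment of the loads = 2282 N·m counterclockwise.
The upward force F acts at the left end, arm 7.8 m, giving F × 7.8 clockwise.
For rotational equilibrium, F × 7.8 = 2282, so F = 2282 / 7.8 = 293 N.

F ≈ 293 N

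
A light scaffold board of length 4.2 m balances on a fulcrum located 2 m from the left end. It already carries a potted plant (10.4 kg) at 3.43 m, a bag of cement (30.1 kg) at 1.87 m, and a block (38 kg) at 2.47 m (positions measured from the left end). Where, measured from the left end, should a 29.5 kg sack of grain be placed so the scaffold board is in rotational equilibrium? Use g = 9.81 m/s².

x ≈ 1.02 m from the left end

Take moments about the fulcrum (at 2 m from the left end).
Potted plant: 10.4 × 9.81 = 102 N down at 3.43 m → arm 1.43 m, τ = 102 × 1.43 = 145.9 N·m clockwise.
Bag of cement: 30.1 × 9.81 = 295.3 N down at 1.87 m → arm 0.13 m, τ = 295.3 × 0.13 = 38.39 N·m counterclockwise.
Block: 38 × 9.81 = 372.8 N down at 2.47 m → arm 0.47 m, τ = 372.8 × 0.47 = 175.2 N·m clockwise.
Net moment of existing loads = 282.7 N·m clockwise.
The sack of grain weighs 29.5 × 9.81 = 289.4 N and must supply an equal counterclockwise moment, so its lever arm about the fulcrum is 282.7 / 289.4 = 0.977 m.
That puts it at 2 − 0.977 = 1.02 m from the left end.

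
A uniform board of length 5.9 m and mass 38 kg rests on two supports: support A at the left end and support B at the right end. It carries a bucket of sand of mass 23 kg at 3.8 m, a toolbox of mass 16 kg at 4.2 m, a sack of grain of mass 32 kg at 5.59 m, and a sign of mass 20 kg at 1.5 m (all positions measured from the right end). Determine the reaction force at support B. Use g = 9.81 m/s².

R_B ≈ 475 N

About support A:
Beam weight: 38 × 9.81 = 372.8 N down at 2.95 m → arm 2.95 m, τ = 372.8 × 2.95 = 1100 N·m clockwise.
Bucket of sand: 23 × 9.81 = 225.6 N down at 3.8 m → arm 2.1 m, τ = 225.6 × 2.1 = 473.8 N·m clockwise.
Toolbox: 16 × 9.81 = 157 N down at 4.2 m → arm 1.7 m, τ = 157 × 1.7 = 266.9 N·m clockwise.
Sack of grain: 32 × 9.81 = 313.9 N down at 5.59 m → arm 0.31 m, τ = 313.9 × 0.31 = 97.31 N·m clockwise.
Sign: 20 × 9.81 = 196.2 N down at 1.5 m → arm 4.4 m, τ = 196.2 × 4.4 = 863.3 N·m clockwise.
Net load moment about support A = 2801 N·m clockwise.
Reaction R at support B is upward at 0 m, arm 5.9 m → moment R × 5.9 counterclockwise.
Στ = 0 ⇒ R × 5.9 = 2801 ⇒ R = 475 N.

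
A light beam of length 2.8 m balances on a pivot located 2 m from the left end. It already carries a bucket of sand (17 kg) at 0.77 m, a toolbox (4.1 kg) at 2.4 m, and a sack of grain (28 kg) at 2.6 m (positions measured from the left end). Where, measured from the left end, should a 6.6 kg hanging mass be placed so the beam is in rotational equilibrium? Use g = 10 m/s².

x ≈ 2.37 m from the left end

Choose the pivot (at 2 m from the left end) as the axis so the support reaction has zero arm there.
Bucket of sand: 17 × 10 = 170 N down at 0.77 m → arm 1.23 m, τ = 170 × 1.23 = 209.1 N·m counterclockwise.
Toolbox: 4.1 × 10 = 41 N down at 2.4 m → arm 0.4 m, τ = 41 × 0.4 = 16.4 N·m clockwise.
Sack of grain: 28 × 10 = 280 N down at 2.6 m → arm 0.6 m, τ = 280 × 0.6 = 168 N·m clockwise.
Net moment of existing loads = 24.7 N·m counterclockwise.
The hanging mass weighs 6.6 × 10 = 66 N and must supply an equal clockwise moment, so its lever arm about the pivot is 24.7 / 66 = 0.374 m.
That puts it at 2 + 0.374 = 2.37 m from the left end.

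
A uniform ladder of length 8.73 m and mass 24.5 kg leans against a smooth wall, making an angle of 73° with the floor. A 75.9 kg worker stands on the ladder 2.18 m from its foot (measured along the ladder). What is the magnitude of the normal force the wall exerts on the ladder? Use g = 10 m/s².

Sum moments about the foot of the ladder (the floor normal and friction both act there and drop out).
Ladder weight 24.5×10 = 245 N acts at 4.365 m along the ladder; its horizontal arm is 4.365·cos73° = 1.276 m → τ = 312.6 N·m clockwise.
Worker: 75.9×10 = 759 N at 2.18 m → arm 0.6374 m → τ = 483.8 N·m clockwise.
Wall normal N acts horizontally at the top; its moment arm is the height L sinθ = 8.73·sin73° = 8.349 m, counterclockwise.
Balancing moments: N × 8.349 = 796.4, giving N = 95.4 N.

N_wall ≈ 95.4 N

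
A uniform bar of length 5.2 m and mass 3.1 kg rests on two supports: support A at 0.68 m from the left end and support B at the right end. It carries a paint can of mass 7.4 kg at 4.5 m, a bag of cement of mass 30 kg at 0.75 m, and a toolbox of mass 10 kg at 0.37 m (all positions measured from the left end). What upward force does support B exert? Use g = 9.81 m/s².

R_B ≈ 72.1 N

About support A:
Beam weight: 3.1 × 9.81 = 30.41 N down at 2.6 m → arm 1.92 m, τ = 30.41 × 1.92 = 58.39 N·m clockwise.
Paint can: 7.4 × 9.81 = 72.59 N down at 4.5 m → arm 3.82 m, τ = 72.59 × 3.82 = 277.3 N·m clockwise.
Bag of cement: 30 × 9.81 = 294.3 N down at 0.75 m → arm 0.07 m, τ = 294.3 × 0.07 = 20.6 N·m clockwise.
Toolbox: 10 × 9.81 = 98.1 N down at 0.37 m → arm 0.31 m, τ = 98.1 × 0.31 = 30.41 N·m counterclockwise.
Net load moment about support A = 325.9 N·m clockwise.
Reaction R at support B is upward at 5.2 m, arm 4.52 m → moment R × 4.52 counterclockwise.
Setting net torque to zero: R × 4.52 = 325.9 → R = 72.1 N.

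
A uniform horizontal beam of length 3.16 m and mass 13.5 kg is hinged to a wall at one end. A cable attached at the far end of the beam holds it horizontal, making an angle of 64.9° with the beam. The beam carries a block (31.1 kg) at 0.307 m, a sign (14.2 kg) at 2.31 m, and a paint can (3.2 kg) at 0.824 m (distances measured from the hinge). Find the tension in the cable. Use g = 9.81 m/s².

T ≈ 227 N

Take moments about the hinge.
Beam weight: 13.5 × 9.81 = 132.4 N down at 1.58 m → arm 1.58 m, τ = 132.4 × 1.58 = 209.2 N·m clockwise.
Block: 31.1 × 9.81 = 305.1 N down at 0.307 m → arm 0.307 m, τ = 305.1 × 0.307 = 93.67 N·m clockwise.
Sign: 14.2 × 9.81 = 139.3 N down at 2.31 m → arm 2.31 m, τ = 139.3 × 2.31 = 321.8 N·m clockwise.
Paint can: 3.2 × 9.81 = 31.39 N down at 0.824 m → arm 0.824 m, τ = 31.39 × 0.824 = 25.87 N·m clockwise.
Total clockwise load moment = 650.5 N·m.
The cable tension T acts at 3.16 m; only its component perpendicular to the beam, T sinθ, produces torque. sin 64.9° = 0.9056.
Στ = 0 ⇒ T × 3.16 × 0.9056 = 650.5 ⇒ T = 650.5 / 2.862 = 227 N.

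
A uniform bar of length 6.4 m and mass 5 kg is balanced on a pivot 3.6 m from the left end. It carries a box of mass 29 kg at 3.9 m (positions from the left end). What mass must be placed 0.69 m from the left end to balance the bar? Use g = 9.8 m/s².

m ≈ 2.3 kg

Sum moments about the pivot (at 3.6 m from the left end) (the support reaction has zero arm there).
Beam weight: 5 × 9.8 = 49 N down at 3.2 m → arm 0.4 m, τ = 49 × 0.4 = 19.6 N·m counterclockwise.
Box: 29 × 9.8 = 284.2 N down at 3.9 m → arm 0.3 m, τ = 284.2 × 0.3 = 85.26 N·m clockwise.
Net moment of known loads = 65.66 N·m clockwise.
An unknown mass m at 0.69 m has arm 2.91 m; its moment is m·g·2.91 counterclockwise.
Setting net torque to zero: m × 9.8 × 2.91 = 65.66 → m = 65.66 / (9.8 × 2.91) = 2.3 kg.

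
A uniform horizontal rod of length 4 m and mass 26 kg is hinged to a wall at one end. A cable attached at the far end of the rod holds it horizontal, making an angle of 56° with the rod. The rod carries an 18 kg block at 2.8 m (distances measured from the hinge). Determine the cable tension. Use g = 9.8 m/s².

T ≈ 303 N

About the hinge:
Beam weight: 26 × 9.8 = 254.8 N down at 2 m → arm 2 m, τ = 254.8 × 2 = 509.6 N·m clockwise.
Block: 18 × 9.8 = 176.4 N down at 2.8 m → arm 2.8 m, τ = 176.4 × 2.8 = 493.9 N·m clockwise.
Total clockwise load moment = 1004 N·m.
The cable tension T acts at 4 m; only its component perpendicular to the rod, T sinθ, produces torque. sin 56° = 0.829.
Στ = 0 ⇒ T × 4 × 0.829 = 1004 ⇒ T = 1004 / 3.316 = 303 N.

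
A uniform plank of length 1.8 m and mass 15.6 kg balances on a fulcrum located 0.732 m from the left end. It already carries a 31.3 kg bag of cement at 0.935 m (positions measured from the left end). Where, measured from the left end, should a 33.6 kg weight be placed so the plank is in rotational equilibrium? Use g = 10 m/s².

x ≈ 0.465 m from the left end

Sum moments about the fulcrum (at 0.732 m from the left end) (the support reaction has zero arm there).
Beam weight: 15.6 × 10 = 156 N down at 0.9 m → arm 0.168 m, τ = 156 × 0.168 = 26.21 N·m clockwise.
Bag of cement: 31.3 × 10 = 313 N down at 0.935 m → arm 0.203 m, τ = 313 × 0.203 = 63.54 N·m clockwise.
Net moment of existing loads = 89.75 N·m clockwise.
The weight weighs 33.6 × 10 = 336 N and must supply an equal counterclockwise moment, so its lever arm about the fulcrum is 89.75 / 336 = 0.267 m.
That puts it at 0.732 − 0.267 = 0.465 m from the left end.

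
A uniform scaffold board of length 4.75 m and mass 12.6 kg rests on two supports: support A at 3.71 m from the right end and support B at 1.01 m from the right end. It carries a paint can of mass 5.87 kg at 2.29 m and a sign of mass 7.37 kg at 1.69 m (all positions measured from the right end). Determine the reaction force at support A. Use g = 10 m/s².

R_A ≈ 110 N

Take moments about support B.
Beam weight: 12.6 × 10 = 126 N down at 2.375 m → arm 1.365 m, τ = 126 × 1.365 = 172 N·m counterclockwise.
Paint can: 5.87 × 10 = 58.7 N down at 2.29 m → arm 1.28 m, τ = 58.7 × 1.28 = 75.14 N·m counterclockwise.
Sign: 7.37 × 10 = 73.7 N down at 1.69 m → arm 0.68 m, τ = 73.7 × 0.68 = 50.12 N·m counterclockwise.
Net load moment about support B = 297.3 N·m counterclockwise.
Reaction R at support A is upward at 3.71 m, arm 2.7 m → moment R × 2.7 clockwise.
Balancing moments: R × 2.7 = 297.3, giving R = 110 N.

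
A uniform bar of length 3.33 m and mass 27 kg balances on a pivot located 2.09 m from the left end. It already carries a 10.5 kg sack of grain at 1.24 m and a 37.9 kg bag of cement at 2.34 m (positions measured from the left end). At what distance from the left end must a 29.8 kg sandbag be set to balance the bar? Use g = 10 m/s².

About the pivot (at 2.09 m from the left end):
Beam weight: 27 × 10 = 270 N down at 1.665 m → arm 0.425 m, τ = 270 × 0.425 = 114.8 N·m counterclockwise.
Sack of grain: 10.5 × 10 = 105 N down at 1.24 m → arm 0.85 m, τ = 105 × 0.85 = 89.25 N·m counterclockwise.
Bag of cement: 37.9 × 10 = 379 N down at 2.34 m → arm 0.25 m, τ = 379 × 0.25 = 94.75 N·m clockwise.
Net moment of existing loads = 109.3 N·m counterclockwise.
The sandbag weighs 29.8 × 10 = 298 N and must supply an equal clockwise moment, so its lever arm about the pivot is 109.3 / 298 = 0.367 m.
That puts it at 2.09 + 0.367 = 2.46 m from the left end.

x ≈ 2.46 m from the left end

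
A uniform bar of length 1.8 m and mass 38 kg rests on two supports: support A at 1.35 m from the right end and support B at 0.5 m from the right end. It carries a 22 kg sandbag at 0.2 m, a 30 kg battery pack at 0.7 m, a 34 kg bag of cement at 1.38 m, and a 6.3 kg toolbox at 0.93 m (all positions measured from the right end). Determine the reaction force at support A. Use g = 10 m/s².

Take moments about support B.
Beam weight: 38 × 10 = 380 N down at 0.9 m → arm 0.4 m, τ = 380 × 0.4 = 152 N·m counterclockwise.
Sandbag: 22 × 10 = 220 N down at 0.2 m → arm 0.3 m, τ = 220 × 0.3 = 66 N·m clockwise.
Battery pack: 30 × 10 = 300 N down at 0.7 m → arm 0.2 m, τ = 300 × 0.2 = 60 N·m counterclockwise.
Bag of cement: 34 × 10 = 340 N down at 1.38 m → arm 0.88 m, τ = 340 × 0.88 = 299.2 N·m counterclockwise.
Toolbox: 6.3 × 10 = 63 N down at 0.93 m → arm 0.43 m, τ = 63 × 0.43 = 27.09 N·m counterclockwise.
Net load moment about support B = 472.3 N·m counterclockwise.
Reaction R at support A is upward at 1.35 m, arm 0.85 m → moment R × 0.85 clockwise.
Στ = 0 ⇒ R × 0.85 = 472.3 ⇒ R = 556 N.

R_A ≈ 556 N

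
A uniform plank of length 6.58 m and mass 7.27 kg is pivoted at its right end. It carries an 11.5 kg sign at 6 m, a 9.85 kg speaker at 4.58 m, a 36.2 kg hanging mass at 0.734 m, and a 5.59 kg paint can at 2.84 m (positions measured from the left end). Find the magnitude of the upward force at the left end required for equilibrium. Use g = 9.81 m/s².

F ≈ 422 N

Taking torques about the right end:
Beam weight: 7.27 × 9.81 = 71.32 N down at 3.29 m → arm 3.29 m, τ = 71.32 × 3.29 = 234.6 N·m counterclockwise.
Sign: 11.5 × 9.81 = 112.8 N down at 6 m → arm 0.58 m, τ = 112.8 × 0.58 = 65.42 N·m counterclockwise.
Speaker: 9.85 × 9.81 = 96.63 N down at 4.58 m → arm 2 m, τ = 96.63 × 2 = 193.3 N·m counterclockwise.
Hanging mass: 36.2 × 9.81 = 355.1 N down at 0.734 m → arm 5.846 m, τ = 355.1 × 5.846 = 2076 N·m counterclockwise.
Paint can: 5.59 × 9.81 = 54.84 N down at 2.84 m → arm 3.74 m, τ = 54.84 × 3.74 = 205.1 N·m counterclockwise.
Net moment of the loads = 2774 N·m counterclockwise.
The upward force F acts at the left end, arm 6.58 m, giving F × 6.58 clockwise.
Στ = 0 ⇒ F × 6.58 = 2774 ⇒ F = 2774 / 6.58 = 422 N.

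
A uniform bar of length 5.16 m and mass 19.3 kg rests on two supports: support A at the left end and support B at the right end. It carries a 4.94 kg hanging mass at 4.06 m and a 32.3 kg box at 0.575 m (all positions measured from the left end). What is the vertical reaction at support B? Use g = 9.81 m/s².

Take moments about support A.
Beam weight: 19.3 × 9.81 = 189.3 N down at 2.58 m → arm 2.58 m, τ = 189.3 × 2.58 = 488.4 N·m clockwise.
Hanging mass: 4.94 × 9.81 = 48.46 N down at 4.06 m → arm 4.06 m, τ = 48.46 × 4.06 = 196.7 N·m clockwise.
Box: 32.3 × 9.81 = 316.9 N down at 0.575 m → arm 0.575 m, τ = 316.9 × 0.575 = 182.2 N·m clockwise.
Net load moment about support A = 867.3 N·m clockwise.
Reaction R at support B is upward at 5.16 m, arm 5.16 m → moment R × 5.16 counterclockwise.
Στ = 0 ⇒ R × 5.16 = 867.3 ⇒ R = 168 N.

R_B ≈ 168 N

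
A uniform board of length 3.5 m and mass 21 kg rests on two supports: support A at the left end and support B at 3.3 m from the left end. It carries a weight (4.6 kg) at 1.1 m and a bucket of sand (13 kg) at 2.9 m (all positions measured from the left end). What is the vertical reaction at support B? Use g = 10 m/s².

R_B ≈ 241 N

Choose support A as the axis so its reaction then has zero moment arm.
Beam weight: 21 × 10 = 210 N down at 1.75 m → arm 1.75 m, τ = 210 × 1.75 = 367.5 N·m clockwise.
Weight: 4.6 × 10 = 46 N down at 1.1 m → arm 1.1 m, τ = 46 × 1.1 = 50.6 N·m clockwise.
Bucket of sand: 13 × 10 = 130 N down at 2.9 m → arm 2.9 m, τ = 130 × 2.9 = 377 N·m clockwise.
Net load moment about support A = 795.1 N·m clockwise.
Reaction R at support B is upward at 3.3 m, arm 3.3 m → moment R × 3.3 counterclockwise.
For rotational equilibrium, R × 3.3 = 795.1, so R = 241 N.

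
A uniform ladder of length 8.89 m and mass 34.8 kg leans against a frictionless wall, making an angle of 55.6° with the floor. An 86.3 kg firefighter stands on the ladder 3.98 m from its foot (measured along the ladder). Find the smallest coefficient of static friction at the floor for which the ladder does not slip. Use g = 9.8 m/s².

Choose the foot of the ladder as the axis so the floor normal and friction both act there and drop out.
Ladder weight 34.8×9.8 = 341 N acts at 4.445 m along the ladder; its horizontal arm is 4.445·cos55.6° = 2.511 m → τ = 856.3 N·m clockwise.
Firefighter: 86.3×9.8 = 845.7 N at 3.98 m → arm 2.249 m → τ = 1902 N·m clockwise.
Wall normal N acts horizontally at the top; its moment arm is the height L sinθ = 8.89·sin55.6° = 7.335 m, counterclockwise.
For rotational equilibrium, N × 7.335 = 2758, so N = 376 N.
ΣFx = 0 ⇒ f = N_wall = 376 N. ΣFy = 0 ⇒ N_floor = 1187 N.
μ_min = f / N_floor = 376 / 1187 = 0.317.

μ_min ≈ 0.317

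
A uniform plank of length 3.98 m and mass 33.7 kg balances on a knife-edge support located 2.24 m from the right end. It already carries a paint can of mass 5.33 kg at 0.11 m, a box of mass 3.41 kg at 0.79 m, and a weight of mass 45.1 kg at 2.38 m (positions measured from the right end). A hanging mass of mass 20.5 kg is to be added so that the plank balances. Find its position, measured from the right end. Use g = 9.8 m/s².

Taking torques about the knife-edge support (at 2.24 m from the right end):
Beam weight: 33.7 × 9.8 = 330.3 N down at 1.99 m → arm 0.25 m, τ = 330.3 × 0.25 = 82.58 N·m clockwise.
Paint can: 5.33 × 9.8 = 52.23 N down at 0.11 m → arm 2.13 m, τ = 52.23 × 2.13 = 111.2 N·m clockwise.
Box: 3.41 × 9.8 = 33.42 N down at 0.79 m → arm 1.45 m, τ = 33.42 × 1.45 = 48.46 N·m clockwise.
Weight: 45.1 × 9.8 = 442 N down at 2.38 m → arm 0.14 m, τ = 442 × 0.14 = 61.88 N·m counterclockwise.
Net moment of existing loads = 180.4 N·m clockwise.
The hanging mass weighs 20.5 × 9.8 = 200.9 N and must supply an equal counterclockwise moment, so its lever arm about the knife-edge support is 180.4 / 200.9 = 0.898 m.
That puts it at 2.24 + 0.898 = 3.14 m from the right end.

x ≈ 3.14 m from the right end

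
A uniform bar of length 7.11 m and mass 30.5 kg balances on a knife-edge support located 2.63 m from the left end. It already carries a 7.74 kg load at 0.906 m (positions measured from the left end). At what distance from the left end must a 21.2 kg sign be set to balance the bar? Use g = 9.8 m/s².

Choose the knife-edge support (at 2.63 m from the left end) as the axis so the support reaction has zero arm there.
Beam weight: 30.5 × 9.8 = 298.9 N down at 3.555 m → arm 0.925 m, τ = 298.9 × 0.925 = 276.5 N·m clockwise.
Load: 7.74 × 9.8 = 75.85 N down at 0.906 m → arm 1.724 m, τ = 75.85 × 1.724 = 130.8 N·m counterclockwise.
Net moment of existing loads = 145.7 N·m clockwise.
The sign weighs 21.2 × 9.8 = 207.8 N and must supply an equal counterclockwise moment, so its lever arm about the knife-edge support is 145.7 / 207.8 = 0.701 m.
That puts it at 2.63 − 0.701 = 1.93 m from the left end.

x ≈ 1.93 m from the left end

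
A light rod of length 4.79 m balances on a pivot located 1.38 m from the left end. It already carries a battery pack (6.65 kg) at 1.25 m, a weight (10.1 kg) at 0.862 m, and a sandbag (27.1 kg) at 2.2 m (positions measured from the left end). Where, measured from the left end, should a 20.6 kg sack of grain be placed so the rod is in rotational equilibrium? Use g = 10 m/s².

x ≈ 0.597 m from the left end

Take moments about the pivot (at 1.38 m from the left end).
Battery pack: 6.65 × 10 = 66.5 N down at 1.25 m → arm 0.13 m, τ = 66.5 × 0.13 = 8.645 N·m counterclockwise.
Weight: 10.1 × 10 = 101 N down at 0.862 m → arm 0.518 m, τ = 101 × 0.518 = 52.32 N·m counterclockwise.
Sandbag: 27.1 × 10 = 271 N down at 2.2 m → arm 0.82 m, τ = 271 × 0.82 = 222.2 N·m clockwise.
Net moment of existing loads = 161.2 N·m clockwise.
The sack of grain weighs 20.6 × 10 = 206 N and must supply an equal counterclockwise moment, so its lever arm about the pivot is 161.2 / 206 = 0.783 m.
That puts it at 1.38 − 0.783 = 0.597 m from the left end.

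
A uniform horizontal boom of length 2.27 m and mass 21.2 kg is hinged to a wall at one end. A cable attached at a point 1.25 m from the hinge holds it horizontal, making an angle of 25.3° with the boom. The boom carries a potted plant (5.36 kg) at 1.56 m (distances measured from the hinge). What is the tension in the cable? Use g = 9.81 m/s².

About the hinge:
Beam weight: 21.2 × 9.81 = 208 N down at 1.135 m → arm 1.135 m, τ = 208 × 1.135 = 236.1 N·m clockwise.
Potted plant: 5.36 × 9.81 = 52.58 N down at 1.56 m → arm 1.56 m, τ = 52.58 × 1.56 = 82.02 N·m clockwise.
Total clockwise load moment = 318.1 N·m.
The cable tension T acts at 1.25 m; only its component perpendicular to the boom, T sinθ, produces torque. sin 25.3° = 0.4274.
Setting net torque to zero: T × 1.25 × 0.4274 = 318.1 → T = 318.1 / 0.5343 = 595 N.

T ≈ 595 N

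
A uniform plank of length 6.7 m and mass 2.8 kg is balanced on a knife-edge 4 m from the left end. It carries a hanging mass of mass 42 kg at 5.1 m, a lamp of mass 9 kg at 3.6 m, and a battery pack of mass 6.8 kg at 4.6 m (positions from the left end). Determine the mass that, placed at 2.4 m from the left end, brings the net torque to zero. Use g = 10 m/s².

Choose the knife-edge (at 4 m from the left end) as the axis so the support reaction has zero arm there.
Beam weight: 2.8 × 10 = 28 N down at 3.35 m → arm 0.65 m, τ = 28 × 0.65 = 18.2 N·m counterclockwise.
Hanging mass: 42 × 10 = 420 N down at 5.1 m → arm 1.1 m, τ = 420 × 1.1 = 462 N·m clockwise.
Lamp: 9 × 10 = 90 N down at 3.6 m → arm 0.4 m, τ = 90 × 0.4 = 36 N·m counterclockwise.
Battery pack: 6.8 × 10 = 68 N down at 4.6 m → arm 0.6 m, τ = 68 × 0.6 = 40.8 N·m clockwise.
Net moment of known loads = 448.6 N·m clockwise.
An unknown mass m at 2.4 m has arm 1.6 m; its moment is m·g·1.6 counterclockwise.
Setting net torque to zero: m × 10 × 1.6 = 448.6 → m = 448.6 / (10 × 1.6) = 28 kg.

m ≈ 28 kg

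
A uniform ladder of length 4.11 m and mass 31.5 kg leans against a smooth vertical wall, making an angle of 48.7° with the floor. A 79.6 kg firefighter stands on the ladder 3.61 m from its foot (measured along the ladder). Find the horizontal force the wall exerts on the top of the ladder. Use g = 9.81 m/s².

Taking torques about the foot of the ladder:
Ladder weight 31.5×9.81 = 309 N acts at 2.055 m along the ladder; its horizontal arm is 2.055·cos48.7° = 1.356 m → τ = 419 N·m clockwise.
Firefighter: 79.6×9.81 = 780.9 N at 3.61 m → arm 2.383 m → τ = 1861 N·m clockwise.
Wall normal N acts horizontally at the top; its moment arm is the height L sinθ = 4.11·sin48.7° = 3.088 m, counterclockwise.
For rotational equilibrium, N × 3.088 = 2280, so N = 738 N.

N_wall ≈ 738 N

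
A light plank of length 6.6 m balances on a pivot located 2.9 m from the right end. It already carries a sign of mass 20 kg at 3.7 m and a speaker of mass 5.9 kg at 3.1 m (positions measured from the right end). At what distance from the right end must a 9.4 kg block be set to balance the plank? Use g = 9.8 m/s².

Sum moments about the pivot (at 2.9 m from the right end) (the support reaction has zero arm there).
Sign: 20 × 9.8 = 196 N down at 3.7 m → arm 0.8 m, τ = 196 × 0.8 = 156.8 N·m counterclockwise.
Speaker: 5.9 × 9.8 = 57.82 N down at 3.1 m → arm 0.2 m, τ = 57.82 × 0.2 = 11.56 N·m counterclockwise.
Net moment of existing loads = 168.4 N·m counterclockwise.
The block weighs 9.4 × 9.8 = 92.12 N and must supply an equal clockwise moment, so its lever arm about the pivot is 168.4 / 92.12 = 1.83 m.
That puts it at 2.9 − 1.83 = 1.07 m from the right end.

x ≈ 1.07 m from the right end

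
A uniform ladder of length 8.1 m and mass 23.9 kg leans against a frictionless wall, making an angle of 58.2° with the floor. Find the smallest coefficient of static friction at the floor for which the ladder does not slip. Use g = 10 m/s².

μ_min ≈ 0.31

Choose the foot of the ladder as the axis so the floor normal and friction both act there and drop out.
Ladder weight 23.9×10 = 239 N acts at 4.05 m along the ladder; its horizontal arm is 4.05·cos58.2° = 2.134 m → τ = 510 N·m clockwise.
Wall normal N acts horizontally at the top; its moment arm is the height L sinθ = 8.1·sin58.2° = 6.884 m, counterclockwise.
Στ = 0 ⇒ N × 6.884 = 510 ⇒ N = 74.08 N.
ΣFx = 0 ⇒ f = N_wall = 74.08 N. ΣFy = 0 ⇒ N_floor = 239 N.
μ_min = f / N_floor = 74.08 / 239 = 0.31.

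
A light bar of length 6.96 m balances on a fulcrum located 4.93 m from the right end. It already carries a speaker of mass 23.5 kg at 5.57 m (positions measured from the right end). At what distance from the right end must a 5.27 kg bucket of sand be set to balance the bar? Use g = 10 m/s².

Choose the fulcrum (at 4.93 m from the right end) as the axis so the support reaction has zero arm there.
Speaker: 23.5 × 10 = 235 N down at 5.57 m → arm 0.64 m, τ = 235 × 0.64 = 150.4 N·m counterclockwise.
Net moment of existing loads = 150.4 N·m counterclockwise.
The bucket of sand weighs 5.27 × 10 = 52.7 N and must supply an equal clockwise moment, so its lever arm about the fulcrum is 150.4 / 52.7 = 2.85 m.
That puts it at 4.93 − 2.85 = 2.08 m from the right end.

x ≈ 2.08 m from the right end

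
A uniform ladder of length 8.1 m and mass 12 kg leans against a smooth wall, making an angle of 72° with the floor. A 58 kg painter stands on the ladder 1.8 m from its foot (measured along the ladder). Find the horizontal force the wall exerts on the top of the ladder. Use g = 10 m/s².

Taking torques about the foot of the ladder:
Ladder weight 12×10 = 120 N acts at 4.05 m along the ladder; its horizontal arm is 4.05·cos72° = 1.252 m → τ = 150.2 N·m clockwise.
Painter: 58×10 = 580 N at 1.8 m → arm 0.5562 m → τ = 322.6 N·m clockwise.
Wall normal N acts horizontally at the top; its moment arm is the height L sinθ = 8.1·sin72° = 7.704 m, counterclockwise.
Στ = 0 ⇒ N × 7.704 = 472.8 ⇒ N = 61.4 N.

N_wall ≈ 61.4 N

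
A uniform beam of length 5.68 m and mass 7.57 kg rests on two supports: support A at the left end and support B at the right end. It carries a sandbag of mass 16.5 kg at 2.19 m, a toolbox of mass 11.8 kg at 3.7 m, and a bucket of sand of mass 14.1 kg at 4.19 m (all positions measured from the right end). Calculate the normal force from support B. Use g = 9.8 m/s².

Sum moments about support A (its reaction then has zero moment arm).
Beam weight: 7.57 × 9.8 = 74.19 N down at 2.84 m → arm 2.84 m, τ = 74.19 × 2.84 = 210.7 N·m clockwise.
Sandbag: 16.5 × 9.8 = 161.7 N down at 2.19 m → arm 3.49 m, τ = 161.7 × 3.49 = 564.3 N·m clockwise.
Toolbox: 11.8 × 9.8 = 115.6 N down at 3.7 m → arm 1.98 m, τ = 115.6 × 1.98 = 228.9 N·m clockwise.
Bucket of sand: 14.1 × 9.8 = 138.2 N down at 4.19 m → arm 1.49 m, τ = 138.2 × 1.49 = 205.9 N·m clockwise.
Net load moment about support A = 1210 N·m clockwise.
Reaction R at support B is upward at 0 m, arm 5.68 m → moment R × 5.68 counterclockwise.
Balancing moments: R × 5.68 = 1210, giving R = 213 N.

R_B ≈ 213 N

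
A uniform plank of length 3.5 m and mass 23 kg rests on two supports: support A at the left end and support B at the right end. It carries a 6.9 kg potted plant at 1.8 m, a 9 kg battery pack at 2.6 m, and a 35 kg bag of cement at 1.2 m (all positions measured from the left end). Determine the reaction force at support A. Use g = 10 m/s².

R_A ≈ 402 N

Taking torques about support B:
Beam weight: 23 × 10 = 230 N down at 1.75 m → arm 1.75 m, τ = 230 × 1.75 = 402.5 N·m counterclockwise.
Potted plant: 6.9 × 10 = 69 N down at 1.8 m → arm 1.7 m, τ = 69 × 1.7 = 117.3 N·m counterclockwise.
Battery pack: 9 × 10 = 90 N down at 2.6 m → arm 0.9 m, τ = 90 × 0.9 = 81 N·m counterclockwise.
Bag of cement: 35 × 10 = 350 N down at 1.2 m → arm 2.3 m, τ = 350 × 2.3 = 805 N·m counterclockwise.
Net load moment about support B = 1406 N·m counterclockwise.
Reaction R at support A is upward at 0 m, arm 3.5 m → moment R × 3.5 clockwise.
Στ = 0 ⇒ R × 3.5 = 1406 ⇒ R = 402 N.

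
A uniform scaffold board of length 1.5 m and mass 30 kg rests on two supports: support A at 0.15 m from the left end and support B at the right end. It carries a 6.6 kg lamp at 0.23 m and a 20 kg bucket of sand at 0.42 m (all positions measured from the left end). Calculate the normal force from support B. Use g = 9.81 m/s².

About support A:
Beam weight: 30 × 9.81 = 294.3 N down at 0.75 m → arm 0.6 m, τ = 294.3 × 0.6 = 176.6 N·m clockwise.
Lamp: 6.6 × 9.81 = 64.75 N down at 0.23 m → arm 0.08 m, τ = 64.75 × 0.08 = 5.18 N·m clockwise.
Bucket of sand: 20 × 9.81 = 196.2 N down at 0.42 m → arm 0.27 m, τ = 196.2 × 0.27 = 52.97 N·m clockwise.
Net load moment about support A = 234.8 N·m clockwise.
Reaction R at support B is upward at 1.5 m, arm 1.35 m → moment R × 1.35 counterclockwise.
For rotational equilibrium, R × 1.35 = 234.8, so R = 174 N.

R_B ≈ 174 N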